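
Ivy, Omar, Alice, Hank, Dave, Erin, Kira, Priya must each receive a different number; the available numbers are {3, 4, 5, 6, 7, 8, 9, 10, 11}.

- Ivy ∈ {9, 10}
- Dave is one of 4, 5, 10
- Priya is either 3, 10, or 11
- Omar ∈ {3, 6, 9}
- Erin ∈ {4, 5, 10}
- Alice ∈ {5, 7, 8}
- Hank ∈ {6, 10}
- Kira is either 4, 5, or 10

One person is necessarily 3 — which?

Dave, Erin, Kira share exactly the 3 values {4, 5, 10}; by pigeonhole those values go to them, so strike 4, 5, 10 from Ivy, Alice, Hank, Priya.
Ivy's domain is down to {9}, so Ivy = 9. Strike 9 from Omar.
Hank has just one choice, so Hank = 6. Eliminate 6 elsewhere: Omar.
So 3 goes to Omar.

Omar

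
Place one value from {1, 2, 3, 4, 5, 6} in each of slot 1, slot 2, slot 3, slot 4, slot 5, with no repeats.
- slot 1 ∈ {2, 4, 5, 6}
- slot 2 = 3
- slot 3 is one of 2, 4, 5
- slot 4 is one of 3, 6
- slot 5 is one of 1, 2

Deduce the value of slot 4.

6

slot 2's domain is down to {3}, so slot 2 = 3. Eliminate 3 elsewhere: slot 4.
So slot 4 = 6.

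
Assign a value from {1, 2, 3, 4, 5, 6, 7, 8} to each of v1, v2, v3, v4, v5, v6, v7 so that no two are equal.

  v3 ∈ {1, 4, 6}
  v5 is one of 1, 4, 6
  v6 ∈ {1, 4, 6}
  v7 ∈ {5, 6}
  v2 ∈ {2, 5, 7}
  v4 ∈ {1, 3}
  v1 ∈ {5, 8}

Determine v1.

v3, v5, v6 share exactly the 3 values {1, 4, 6}; by pigeonhole those values go to them, so strike 1, 4, 6 from v4, v7.
v4 has just one choice, so v4 = 3.
That leaves v7 = 5. So v1, v2 can't be 5.
So v1 = 8.

8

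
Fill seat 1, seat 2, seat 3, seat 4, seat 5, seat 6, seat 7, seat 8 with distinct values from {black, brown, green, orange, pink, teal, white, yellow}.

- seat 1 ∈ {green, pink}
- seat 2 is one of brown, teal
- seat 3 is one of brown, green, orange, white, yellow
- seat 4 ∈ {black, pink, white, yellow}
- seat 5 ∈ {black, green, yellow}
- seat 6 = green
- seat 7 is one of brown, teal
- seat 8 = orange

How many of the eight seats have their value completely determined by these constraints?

seat 6 must be green (only option left). Strike green from seat 1, seat 3, seat 5.
seat 8 must be orange (only option left). Remove orange from seat 3.
seat 1 must be pink (only option left). Remove pink from seat 4.
seat 2 and seat 7 share exactly the 2 values {brown, teal}; by pigeonhole those values go to them, so strike brown, teal from seat 3.
Determined: seat 1=pink, seat 6=green, seat 8=orange. The other seats each still have more than one consistent value. That makes 3.

3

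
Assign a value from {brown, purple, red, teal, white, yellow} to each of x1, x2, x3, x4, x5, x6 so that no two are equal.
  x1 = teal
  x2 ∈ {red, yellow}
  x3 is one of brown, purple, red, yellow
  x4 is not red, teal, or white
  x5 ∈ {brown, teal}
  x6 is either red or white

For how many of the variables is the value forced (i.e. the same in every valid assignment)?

3

x1's domain is down to {teal}, so x1 = teal. Strike teal from x5.
x5's domain is down to {brown}, so x5 = brown. Eliminate brown elsewhere: x3, x4.
Among the 4 still-open variables, white fits only x6 (and all 4 values in {purple, red, white, yellow} must be used), so x6 = white.
Determined: x1=teal, x5=brown, x6=white. The other variables each still have more than one consistent value. That makes 3.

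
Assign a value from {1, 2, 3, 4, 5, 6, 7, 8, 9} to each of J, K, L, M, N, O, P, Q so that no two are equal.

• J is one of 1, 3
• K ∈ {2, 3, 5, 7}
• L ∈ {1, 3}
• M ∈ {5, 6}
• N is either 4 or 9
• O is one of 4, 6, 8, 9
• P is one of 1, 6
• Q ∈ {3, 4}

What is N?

J and L share exactly the 2 values {1, 3}; by pigeonhole those values go to them, so strike 1, 3 from K, P, Q.
P has just one choice, so P = 6. Eliminate 6 elsewhere: M, O.
Q has just one choice, so Q = 4. So N, O can't be 4.
So N = 9.

9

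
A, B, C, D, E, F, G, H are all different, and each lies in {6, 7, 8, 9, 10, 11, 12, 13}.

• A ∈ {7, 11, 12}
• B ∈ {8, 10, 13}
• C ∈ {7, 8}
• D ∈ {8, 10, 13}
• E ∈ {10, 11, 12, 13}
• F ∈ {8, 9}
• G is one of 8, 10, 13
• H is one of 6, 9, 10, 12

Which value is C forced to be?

7

The 8 variables draw from only 8 values {6, 7, 8, 9, 10, 11, 12, 13}, so each is used; only H can be 6, hence H = 6.
Among the 7 still-open variables, 9 fits only F (and all 7 values in {7, 8, 9, 10, 11, 12, 13} must be used), so F = 9.
B, D, G between them cover only {8, 10, 13} — a naked triple. Remove those values from C, E.
So C = 7.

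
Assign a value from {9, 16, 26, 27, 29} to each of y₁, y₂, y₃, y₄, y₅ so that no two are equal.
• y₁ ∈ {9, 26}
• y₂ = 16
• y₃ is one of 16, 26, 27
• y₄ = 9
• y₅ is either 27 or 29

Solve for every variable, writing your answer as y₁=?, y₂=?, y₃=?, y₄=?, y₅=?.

y₂'s domain is down to {16}, so y₂ = 16. Eliminate 16 elsewhere: y₃.
That leaves y₄ = 9. Remove 9 from y₁.
y₁ must be 26 (only option left). So y₃ can't be 26.
That leaves y₃ = 27. Eliminate 27 elsewhere: y₅.
y₅ must be 29 (only option left).

y₁=26, y₂=16, y₃=27, y₄=9, y₅=29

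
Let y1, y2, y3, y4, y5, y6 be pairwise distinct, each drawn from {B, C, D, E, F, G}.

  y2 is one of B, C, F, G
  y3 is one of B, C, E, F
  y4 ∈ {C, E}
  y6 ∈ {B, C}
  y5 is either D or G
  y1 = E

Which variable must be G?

y1 must be E (only option left). Strike E from y3, y4.
y4 has just one choice, so y4 = C. Eliminate C elsewhere: y2, y3, y6.
y6 has just one choice, so y6 = B. So y2, y3 can't be B.
y3's domain is down to {F}, so y3 = F. Eliminate F elsewhere: y2.
So G goes to y2.

y2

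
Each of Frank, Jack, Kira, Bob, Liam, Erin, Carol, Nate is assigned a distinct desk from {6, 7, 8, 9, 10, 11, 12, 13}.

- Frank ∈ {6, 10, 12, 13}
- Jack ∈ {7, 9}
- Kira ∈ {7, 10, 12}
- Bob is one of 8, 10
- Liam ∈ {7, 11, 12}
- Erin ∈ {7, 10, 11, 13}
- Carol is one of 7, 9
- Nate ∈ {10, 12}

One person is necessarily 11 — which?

Liam

Among the 8 variables, 6 fits only Frank (and all 8 values in {6, 7, 8, 9, 10, 11, 12, 13} must be used), so Frank = 6.
The 7 still-open variables together cover exactly {7, 8, 9, 10, 11, 12, 13} — 7 values for 7 variables — and 8 appears only in Bob's list, so Bob = 8.
The 6 still-open variables together cover exactly {7, 9, 10, 11, 12, 13} — 6 values for 6 variables — and 13 appears only in Erin's list, so Erin = 13.
The 5 still-open variables draw from only 5 values {7, 9, 10, 11, 12}, so each is used; only Liam can be 11, hence Liam = 11.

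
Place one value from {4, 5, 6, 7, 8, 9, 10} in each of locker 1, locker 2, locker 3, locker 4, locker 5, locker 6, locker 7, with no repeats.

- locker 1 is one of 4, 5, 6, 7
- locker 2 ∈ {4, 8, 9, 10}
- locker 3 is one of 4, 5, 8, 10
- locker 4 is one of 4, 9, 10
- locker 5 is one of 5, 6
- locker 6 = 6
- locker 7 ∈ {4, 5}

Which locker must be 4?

locker 7

locker 6 must be 6 (only option left). So locker 1, locker 5 can't be 6.
locker 5 must be 5 (only option left). Eliminate 5 elsewhere: locker 1, locker 3, locker 7.
So 4 goes to locker 7.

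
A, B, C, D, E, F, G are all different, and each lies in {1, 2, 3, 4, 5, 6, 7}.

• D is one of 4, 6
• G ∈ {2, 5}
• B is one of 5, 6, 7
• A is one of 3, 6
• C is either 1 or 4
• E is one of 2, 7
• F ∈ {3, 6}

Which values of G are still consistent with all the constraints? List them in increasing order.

2, 5

The 7 variables together cover exactly {1, 2, 3, 4, 5, 6, 7} — 7 values for 7 variables — and 1 appears only in C's list, so C = 1.
The 6 still-open variables together cover exactly {2, 3, 4, 5, 6, 7} — 6 values for 6 variables — and 4 appears only in D's list, so D = 4.
A and F share exactly the 2 values {3, 6}; by pigeonhole those values go to them, so strike 3, 6 from B.
No further eliminations apply; G can still be any of 2, 5.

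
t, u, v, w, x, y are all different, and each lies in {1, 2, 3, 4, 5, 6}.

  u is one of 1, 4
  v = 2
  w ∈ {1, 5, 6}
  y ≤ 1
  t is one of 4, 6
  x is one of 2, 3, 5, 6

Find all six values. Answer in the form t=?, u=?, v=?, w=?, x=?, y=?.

v has just one choice, so v = 2. So x can't be 2.
y must be 1 (only option left). Remove 1 from u, w.
That leaves u = 4. So t can't be 4.
t has just one choice, so t = 6. So w, x can't be 6.
That leaves w = 5. Remove 5 from x.
x's domain is down to {3}, so x = 3.

t=6, u=4, v=2, w=5, x=3, y=1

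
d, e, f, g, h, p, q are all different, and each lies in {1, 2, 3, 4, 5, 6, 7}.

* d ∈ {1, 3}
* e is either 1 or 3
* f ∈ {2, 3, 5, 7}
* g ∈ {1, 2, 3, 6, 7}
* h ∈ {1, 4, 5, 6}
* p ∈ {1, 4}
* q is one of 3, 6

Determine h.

5

The 2 variables d and e are confined to {1, 3}, which locks those values in; drop them from f, g, h, p, q.
p has just one choice, so p = 4. So h can't be 4.
q's domain is down to {6}, so q = 6. Strike 6 from g, h.
So h = 5.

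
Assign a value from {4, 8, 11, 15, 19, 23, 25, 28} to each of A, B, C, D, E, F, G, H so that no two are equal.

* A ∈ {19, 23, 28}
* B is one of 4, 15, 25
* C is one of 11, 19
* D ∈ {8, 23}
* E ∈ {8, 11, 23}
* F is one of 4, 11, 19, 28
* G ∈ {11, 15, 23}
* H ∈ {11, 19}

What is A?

The 8 variables together cover exactly {4, 8, 11, 15, 19, 23, 25, 28} — 8 values for 8 variables — and 25 appears only in B's list, so B = 25.
The 7 still-open variables together cover exactly {4, 8, 11, 15, 19, 23, 28} — 7 values for 7 variables — and 4 appears only in F's list, so F = 4.
Among the 6 still-open variables, 15 fits only G (and all 6 values in {8, 11, 15, 19, 23, 28} must be used), so G = 15.
Among the 5 still-open variables, 28 fits only A (and all 5 values in {8, 11, 19, 23, 28} must be used), so A = 28.

28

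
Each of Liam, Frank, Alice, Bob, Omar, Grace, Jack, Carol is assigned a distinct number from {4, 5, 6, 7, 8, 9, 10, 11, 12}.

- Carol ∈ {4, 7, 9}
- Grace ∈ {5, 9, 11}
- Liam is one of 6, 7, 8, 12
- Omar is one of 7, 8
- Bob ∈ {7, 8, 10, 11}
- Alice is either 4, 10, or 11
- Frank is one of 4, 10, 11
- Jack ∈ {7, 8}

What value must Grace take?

The 2 variables Omar and Jack are confined to {7, 8}, which locks those values in; drop them from Liam, Bob, Carol.
Frank, Alice, Bob between them cover only {4, 10, 11} — a naked triple. Remove those values from Grace, Carol.
That leaves Carol = 9. Eliminate 9 elsewhere: Grace.
So Grace = 5.

5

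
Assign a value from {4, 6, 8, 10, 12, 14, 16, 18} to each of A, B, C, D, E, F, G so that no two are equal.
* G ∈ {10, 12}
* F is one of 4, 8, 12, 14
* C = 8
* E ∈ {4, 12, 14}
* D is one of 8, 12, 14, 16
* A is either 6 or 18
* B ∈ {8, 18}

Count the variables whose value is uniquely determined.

3

C's domain is down to {8}, so C = 8. Eliminate 8 elsewhere: B, D, F.
B's domain is down to {18}, so B = 18. Strike 18 from A.
That leaves A = 6.
Determined: A=6, B=18, C=8. The other variables each still have more than one consistent value. That makes 3.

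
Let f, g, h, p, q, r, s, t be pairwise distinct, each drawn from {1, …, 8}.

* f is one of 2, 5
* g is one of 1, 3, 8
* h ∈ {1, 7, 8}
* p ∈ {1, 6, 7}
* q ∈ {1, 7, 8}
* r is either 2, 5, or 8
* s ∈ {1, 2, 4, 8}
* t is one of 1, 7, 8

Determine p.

The 8 variables together cover exactly {1, 2, 3, 4, 5, 6, 7, 8} — 8 values for 8 variables — and 3 appears only in g's list, so g = 3.
The 7 still-open variables draw from only 7 values {1, 2, 4, 5, 6, 7, 8}, so each is used; only s can be 4, hence s = 4.
The 6 still-open variables draw from only 6 values {1, 2, 5, 6, 7, 8}, so each is used; only p can be 6, hence p = 6.

6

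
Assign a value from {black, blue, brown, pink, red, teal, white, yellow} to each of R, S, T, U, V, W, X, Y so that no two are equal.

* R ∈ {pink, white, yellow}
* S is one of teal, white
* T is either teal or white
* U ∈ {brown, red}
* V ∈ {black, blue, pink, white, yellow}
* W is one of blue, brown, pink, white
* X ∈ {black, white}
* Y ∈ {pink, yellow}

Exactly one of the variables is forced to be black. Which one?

X

The 8 variables together cover exactly {black, blue, brown, pink, red, teal, white, yellow} — 8 values for 8 variables — and red appears only in U's list, so U = red.
Among the 7 still-open variables, brown fits only W (and all 7 values in {black, blue, brown, pink, teal, white, yellow} must be used), so W = brown.
The 6 still-open variables draw from only 6 values {black, blue, pink, teal, white, yellow}, so each is used; only V can be blue, hence V = blue.
The 5 still-open variables draw from only 5 values {black, pink, teal, white, yellow}, so each is used; only X can be black, hence X = black.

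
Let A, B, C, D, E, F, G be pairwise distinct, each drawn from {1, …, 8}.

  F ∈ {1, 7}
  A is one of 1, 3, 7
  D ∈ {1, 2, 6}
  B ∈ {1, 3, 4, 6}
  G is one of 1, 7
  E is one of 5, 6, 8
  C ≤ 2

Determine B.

F and G between them cover only {1, 7} — a naked pair. Remove those values from A, B, C, D.
That leaves A = 3. Strike 3 from B.
C must be 2 (only option left). Remove 2 from D.
That leaves D = 6. Remove 6 from B, E.
So B = 4.

4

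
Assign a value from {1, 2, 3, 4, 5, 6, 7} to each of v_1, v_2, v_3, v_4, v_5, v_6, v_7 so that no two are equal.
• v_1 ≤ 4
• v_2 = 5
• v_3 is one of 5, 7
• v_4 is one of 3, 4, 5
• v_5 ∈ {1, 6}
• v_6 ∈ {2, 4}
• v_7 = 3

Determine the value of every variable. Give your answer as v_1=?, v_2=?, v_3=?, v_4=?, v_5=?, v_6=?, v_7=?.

v_2's domain is down to {5}, so v_2 = 5. So v_3, v_4 can't be 5.
v_3's domain is down to {7}, so v_3 = 7.
v_7 must be 3 (only option left). Eliminate 3 elsewhere: v_1, v_4.
v_4's domain is down to {4}, so v_4 = 4. Remove 4 from v_1, v_6.
v_6 must be 2 (only option left). Eliminate 2 elsewhere: v_1.
v_1 must be 1 (only option left). Remove 1 from v_5.
v_5 must be 6 (only option left).

v_1=1, v_2=5, v_3=7, v_4=4, v_5=6, v_6=2, v_7=3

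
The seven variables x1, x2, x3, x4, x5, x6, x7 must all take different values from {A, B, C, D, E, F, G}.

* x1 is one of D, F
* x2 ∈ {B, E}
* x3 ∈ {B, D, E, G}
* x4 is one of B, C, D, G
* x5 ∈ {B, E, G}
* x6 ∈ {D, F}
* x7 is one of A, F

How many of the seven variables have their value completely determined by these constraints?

The 7 variables draw from only 7 values {A, B, C, D, E, F, G}, so each is used; only x7 can be A, hence x7 = A.
The 6 still-open variables draw from only 6 values {B, C, D, E, F, G}, so each is used; only x4 can be C, hence x4 = C.
The 2 variables x1 and x6 are confined to {D, F}, which locks those values in; drop them from x3.
Determined: x4=C, x7=A. The other variables each still have more than one consistent value. That makes 2.

2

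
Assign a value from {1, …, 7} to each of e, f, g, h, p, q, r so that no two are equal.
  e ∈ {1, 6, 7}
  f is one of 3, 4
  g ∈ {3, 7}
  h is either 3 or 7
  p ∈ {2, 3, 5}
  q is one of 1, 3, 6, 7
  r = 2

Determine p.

r's domain is down to {2}, so r = 2. Strike 2 from p.
The 6 still-open variables draw from only 6 values {1, 3, 4, 5, 6, 7}, so each is used; only f can be 4, hence f = 4.
The 5 still-open variables draw from only 5 values {1, 3, 5, 6, 7}, so each is used; only p can be 5, hence p = 5.

5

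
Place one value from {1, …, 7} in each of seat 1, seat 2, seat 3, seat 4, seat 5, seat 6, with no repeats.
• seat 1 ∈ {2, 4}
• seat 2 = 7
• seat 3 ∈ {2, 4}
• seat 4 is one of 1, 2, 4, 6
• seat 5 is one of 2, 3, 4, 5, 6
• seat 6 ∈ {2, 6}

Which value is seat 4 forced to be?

1

seat 2's domain is down to {7}, so seat 2 = 7.
The 2 variables seat 1 and seat 3 are confined to {2, 4}, which locks those values in; drop them from seat 4, seat 5, seat 6.
seat 6 has just one choice, so seat 6 = 6. Remove 6 from seat 4, seat 5.
So seat 4 = 1.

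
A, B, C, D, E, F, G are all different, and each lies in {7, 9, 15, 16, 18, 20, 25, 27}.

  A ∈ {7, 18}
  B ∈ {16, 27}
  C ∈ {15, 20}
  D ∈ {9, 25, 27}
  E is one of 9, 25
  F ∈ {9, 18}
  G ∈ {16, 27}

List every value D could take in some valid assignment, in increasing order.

B and G share exactly the 2 values {16, 27}; by pigeonhole those values go to them, so strike 16, 27 from D.
The 2 variables D and E are confined to {9, 25}, which locks those values in; drop them from F.
F's domain is down to {18}, so F = 18. Remove 18 from A.
That leaves A = 7.
No further eliminations apply; D can still be any of 9, 25.

9, 25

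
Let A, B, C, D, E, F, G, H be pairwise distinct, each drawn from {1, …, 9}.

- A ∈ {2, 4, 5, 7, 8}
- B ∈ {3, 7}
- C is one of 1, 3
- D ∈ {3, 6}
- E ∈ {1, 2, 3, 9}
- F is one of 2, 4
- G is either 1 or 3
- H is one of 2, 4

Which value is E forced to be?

C and G share exactly the 2 values {1, 3}; by pigeonhole those values go to them, so strike 1, 3 from B, D, E.
B must be 7 (only option left). Remove 7 from A.
D's domain is down to {6}, so D = 6.
F and H between them cover only {2, 4} — a naked pair. Remove those values from A, E.
So E = 9.

9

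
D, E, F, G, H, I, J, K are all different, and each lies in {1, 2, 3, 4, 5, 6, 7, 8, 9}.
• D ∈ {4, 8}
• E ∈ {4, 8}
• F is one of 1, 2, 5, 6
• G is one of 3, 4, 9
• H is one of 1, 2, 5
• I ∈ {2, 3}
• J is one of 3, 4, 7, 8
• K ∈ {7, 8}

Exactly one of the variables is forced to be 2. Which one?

D and E share exactly the 2 values {4, 8}; by pigeonhole those values go to them, so strike 4, 8 from G, J, K.
K has just one choice, so K = 7. Remove 7 from J.
J has just one choice, so J = 3. Remove 3 from G, I.
So 2 goes to I.

I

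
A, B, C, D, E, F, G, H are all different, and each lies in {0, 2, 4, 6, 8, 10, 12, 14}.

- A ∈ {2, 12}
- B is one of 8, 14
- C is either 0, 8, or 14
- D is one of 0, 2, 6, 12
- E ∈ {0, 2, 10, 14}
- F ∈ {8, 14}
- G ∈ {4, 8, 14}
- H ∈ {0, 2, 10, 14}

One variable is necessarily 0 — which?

C

The 8 variables together cover exactly {0, 2, 4, 6, 8, 10, 12, 14} — 8 values for 8 variables — and 4 appears only in G's list, so G = 4.
The 7 still-open variables draw from only 7 values {0, 2, 6, 8, 10, 12, 14}, so each is used; only D can be 6, hence D = 6.
The 6 still-open variables draw from only 6 values {0, 2, 8, 10, 12, 14}, so each is used; only A can be 12, hence A = 12.
The 2 variables B and F are confined to {8, 14}, which locks those values in; drop them from C, E, H.
So 0 goes to C.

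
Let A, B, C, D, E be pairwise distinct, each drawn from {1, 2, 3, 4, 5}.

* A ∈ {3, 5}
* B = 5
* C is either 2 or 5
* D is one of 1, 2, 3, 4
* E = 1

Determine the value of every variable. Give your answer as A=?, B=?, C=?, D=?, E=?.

B must be 5 (only option left). Strike 5 from A, C.
C's domain is down to {2}, so C = 2. So D can't be 2.
E must be 1 (only option left). So D can't be 1.
A's domain is down to {3}, so A = 3. Eliminate 3 elsewhere: D.
That leaves D = 4.

A=3, B=5, C=2, D=4, E=1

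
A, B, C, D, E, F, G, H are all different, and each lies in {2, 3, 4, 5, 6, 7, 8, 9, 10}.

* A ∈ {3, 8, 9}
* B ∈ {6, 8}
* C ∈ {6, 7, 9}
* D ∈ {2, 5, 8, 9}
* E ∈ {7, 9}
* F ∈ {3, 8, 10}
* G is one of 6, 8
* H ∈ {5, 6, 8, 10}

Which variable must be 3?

A

The 8 variables draw from only 8 values {2, 3, 5, 6, 7, 8, 9, 10}, so each is used; only D can be 2, hence D = 2.
Among the 7 still-open variables, 5 fits only H (and all 7 values in {3, 5, 6, 7, 8, 9, 10} must be used), so H = 5.
The 6 still-open variables together cover exactly {3, 6, 7, 8, 9, 10} — 6 values for 6 variables — and 10 appears only in F's list, so F = 10.
The 5 still-open variables together cover exactly {3, 6, 7, 8, 9} — 5 values for 5 variables — and 3 appears only in A's list, so A = 3.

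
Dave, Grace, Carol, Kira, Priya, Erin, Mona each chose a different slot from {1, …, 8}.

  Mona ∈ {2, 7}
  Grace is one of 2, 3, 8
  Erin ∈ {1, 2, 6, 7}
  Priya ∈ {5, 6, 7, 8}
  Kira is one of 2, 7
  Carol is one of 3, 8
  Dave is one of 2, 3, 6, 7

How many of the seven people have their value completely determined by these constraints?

The 7 variables draw from only 7 values {1, 2, 3, 5, 6, 7, 8}, so each is used; only Erin can be 1, hence Erin = 1.
The 6 still-open variables draw from only 6 values {2, 3, 5, 6, 7, 8}, so each is used; only Priya can be 5, hence Priya = 5.
Among the 5 still-open variables, 6 fits only Dave (and all 5 values in {2, 3, 6, 7, 8} must be used), so Dave = 6.
Kira and Mona between them cover only {2, 7} — a naked pair. Remove those values from Grace.
Determined: Dave=6, Priya=5, Erin=1. The other people each still have more than one consistent value. That makes 3.

3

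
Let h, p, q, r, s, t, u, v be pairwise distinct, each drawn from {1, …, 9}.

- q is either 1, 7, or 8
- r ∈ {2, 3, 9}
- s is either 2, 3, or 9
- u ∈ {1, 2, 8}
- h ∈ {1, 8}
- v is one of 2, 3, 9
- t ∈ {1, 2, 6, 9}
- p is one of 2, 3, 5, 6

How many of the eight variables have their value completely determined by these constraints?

3

Among the 8 variables, 5 fits only p (and all 8 values in {1, 2, 3, 5, 6, 7, 8, 9} must be used), so p = 5.
Among the 7 still-open variables, 6 fits only t (and all 7 values in {1, 2, 3, 6, 7, 8, 9} must be used), so t = 6.
The 6 still-open variables together cover exactly {1, 2, 3, 7, 8, 9} — 6 values for 6 variables — and 7 appears only in q's list, so q = 7.
r, s, v between them cover only {2, 3, 9} — a naked triple. Remove those values from u.
Determined: p=5, q=7, t=6. The other variables each still have more than one consistent value. That makes 3.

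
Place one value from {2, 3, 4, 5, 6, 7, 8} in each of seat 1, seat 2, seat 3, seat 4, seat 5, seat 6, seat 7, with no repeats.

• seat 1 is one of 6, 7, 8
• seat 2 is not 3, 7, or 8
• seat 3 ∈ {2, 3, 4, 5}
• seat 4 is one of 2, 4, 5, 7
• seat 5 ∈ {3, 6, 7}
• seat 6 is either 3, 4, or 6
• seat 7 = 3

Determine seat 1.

8

seat 7's domain is down to {3}, so seat 7 = 3. Remove 3 from seat 3, seat 5, seat 6.
The 6 still-open variables together cover exactly {2, 4, 5, 6, 7, 8} — 6 values for 6 variables — and 8 appears only in seat 1's list, so seat 1 = 8.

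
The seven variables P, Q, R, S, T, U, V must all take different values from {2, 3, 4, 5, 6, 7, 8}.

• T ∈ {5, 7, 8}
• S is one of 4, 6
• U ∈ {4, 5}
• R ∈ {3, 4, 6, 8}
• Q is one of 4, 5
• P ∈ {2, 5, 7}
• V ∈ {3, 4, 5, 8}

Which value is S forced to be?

The 7 variables together cover exactly {2, 3, 4, 5, 6, 7, 8} — 7 values for 7 variables — and 2 appears only in P's list, so P = 2.
The 6 still-open variables together cover exactly {3, 4, 5, 6, 7, 8} — 6 values for 6 variables — and 7 appears only in T's list, so T = 7.
Q and U share exactly the 2 values {4, 5}; by pigeonhole those values go to them, so strike 4, 5 from R, S, V.
So S = 6.

6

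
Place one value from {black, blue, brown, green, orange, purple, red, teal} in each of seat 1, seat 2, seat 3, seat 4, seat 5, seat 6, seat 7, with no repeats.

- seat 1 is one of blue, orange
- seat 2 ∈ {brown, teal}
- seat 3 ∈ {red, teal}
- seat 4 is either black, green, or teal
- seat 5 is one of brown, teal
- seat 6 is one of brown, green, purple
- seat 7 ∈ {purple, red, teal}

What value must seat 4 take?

The 2 variables seat 2 and seat 5 are confined to {brown, teal}, which locks those values in; drop them from seat 3, seat 4, seat 6, seat 7.
That leaves seat 3 = red. So seat 7 can't be red.
seat 7's domain is down to {purple}, so seat 7 = purple. Remove purple from seat 6.
seat 6 must be green (only option left). Strike green from seat 4.
So seat 4 = black.

black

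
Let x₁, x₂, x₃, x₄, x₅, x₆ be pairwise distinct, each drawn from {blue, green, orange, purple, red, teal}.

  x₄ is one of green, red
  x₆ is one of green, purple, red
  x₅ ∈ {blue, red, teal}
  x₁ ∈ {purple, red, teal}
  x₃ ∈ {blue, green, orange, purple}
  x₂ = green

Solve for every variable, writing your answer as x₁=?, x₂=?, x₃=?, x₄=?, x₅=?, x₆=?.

x₂ must be green (only option left). So x₃, x₄, x₆ can't be green.
x₄ has just one choice, so x₄ = red. Eliminate red elsewhere: x₁, x₅, x₆.
x₆'s domain is down to {purple}, so x₆ = purple. Strike purple from x₁, x₃.
x₁ must be teal (only option left). Eliminate teal elsewhere: x₅.
x₅'s domain is down to {blue}, so x₅ = blue. Eliminate blue elsewhere: x₃.
x₃ must be orange (only option left).

x₁=teal, x₂=green, x₃=orange, x₄=red, x₅=blue, x₆=purple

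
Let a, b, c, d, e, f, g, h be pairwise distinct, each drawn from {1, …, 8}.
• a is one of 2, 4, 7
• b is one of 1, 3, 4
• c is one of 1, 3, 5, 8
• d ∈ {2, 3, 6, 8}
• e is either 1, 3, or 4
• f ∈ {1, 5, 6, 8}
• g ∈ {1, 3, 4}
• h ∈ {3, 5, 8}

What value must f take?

The 8 variables together cover exactly {1, 2, 3, 4, 5, 6, 7, 8} — 8 values for 8 variables — and 7 appears only in a's list, so a = 7.
Among the 7 still-open variables, 2 fits only d (and all 7 values in {1, 2, 3, 4, 5, 6, 8} must be used), so d = 2.
Among the 6 still-open variables, 6 fits only f (and all 6 values in {1, 3, 4, 5, 6, 8} must be used), so f = 6.

6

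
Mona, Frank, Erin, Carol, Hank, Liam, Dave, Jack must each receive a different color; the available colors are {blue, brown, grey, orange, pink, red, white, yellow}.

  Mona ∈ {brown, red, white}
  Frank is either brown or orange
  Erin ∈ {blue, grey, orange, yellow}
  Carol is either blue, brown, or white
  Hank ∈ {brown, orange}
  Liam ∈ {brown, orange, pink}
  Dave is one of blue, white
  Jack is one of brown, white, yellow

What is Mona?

The 8 variables draw from only 8 values {blue, brown, grey, orange, pink, red, white, yellow}, so each is used; only Erin can be grey, hence Erin = grey.
The 7 still-open variables draw from only 7 values {blue, brown, orange, pink, red, white, yellow}, so each is used; only Liam can be pink, hence Liam = pink.
The 6 still-open variables draw from only 6 values {blue, brown, orange, red, white, yellow}, so each is used; only Mona can be red, hence Mona = red.

red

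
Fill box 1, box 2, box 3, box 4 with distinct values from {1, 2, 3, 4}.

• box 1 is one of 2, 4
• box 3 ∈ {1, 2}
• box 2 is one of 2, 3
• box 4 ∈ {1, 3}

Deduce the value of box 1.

4

The 4 variables draw from only 4 values {1, 2, 3, 4}, so each is used; only box 1 can be 4, hence box 1 = 4.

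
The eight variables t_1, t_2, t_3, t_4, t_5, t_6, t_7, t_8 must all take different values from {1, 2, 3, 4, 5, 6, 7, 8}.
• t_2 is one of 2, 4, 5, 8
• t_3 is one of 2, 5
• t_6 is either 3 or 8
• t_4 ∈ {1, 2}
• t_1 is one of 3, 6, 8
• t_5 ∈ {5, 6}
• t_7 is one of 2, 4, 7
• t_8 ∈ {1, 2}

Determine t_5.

The 8 variables together cover exactly {1, 2, 3, 4, 5, 6, 7, 8} — 8 values for 8 variables — and 7 appears only in t_7's list, so t_7 = 7.
Among the 7 still-open variables, 4 fits only t_2 (and all 7 values in {1, 2, 3, 4, 5, 6, 8} must be used), so t_2 = 4.
The 2 variables t_4 and t_8 are confined to {1, 2}, which locks those values in; drop them from t_3.
t_3 must be 5 (only option left). Remove 5 from t_5.
So t_5 = 6.

6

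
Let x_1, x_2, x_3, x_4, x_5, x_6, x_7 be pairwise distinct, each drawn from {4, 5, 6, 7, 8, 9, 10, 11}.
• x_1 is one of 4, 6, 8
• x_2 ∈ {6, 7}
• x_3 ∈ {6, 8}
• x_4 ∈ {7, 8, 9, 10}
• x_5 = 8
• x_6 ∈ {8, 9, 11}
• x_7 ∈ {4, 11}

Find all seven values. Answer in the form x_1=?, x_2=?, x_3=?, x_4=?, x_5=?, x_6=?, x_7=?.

x_5 has just one choice, so x_5 = 8. So x_1, x_3, x_4, x_6 can't be 8.
That leaves x_3 = 6. Remove 6 from x_1, x_2.
x_1 has just one choice, so x_1 = 4. So x_7 can't be 4.
x_2 must be 7 (only option left). Strike 7 from x_4.
x_7 has just one choice, so x_7 = 11. Remove 11 from x_6.
x_6's domain is down to {9}, so x_6 = 9. Strike 9 from x_4.
That leaves x_4 = 10.

x_1=4, x_2=7, x_3=6, x_4=10, x_5=8, x_6=9, x_7=11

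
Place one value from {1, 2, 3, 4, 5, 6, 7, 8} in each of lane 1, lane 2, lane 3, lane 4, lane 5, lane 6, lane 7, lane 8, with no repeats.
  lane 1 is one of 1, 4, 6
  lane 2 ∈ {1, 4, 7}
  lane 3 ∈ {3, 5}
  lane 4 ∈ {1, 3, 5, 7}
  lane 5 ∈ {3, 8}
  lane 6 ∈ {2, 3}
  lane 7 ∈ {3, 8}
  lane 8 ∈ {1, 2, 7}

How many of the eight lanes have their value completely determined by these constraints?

The 8 variables draw from only 8 values {1, 2, 3, 4, 5, 6, 7, 8}, so each is used; only lane 1 can be 6, hence lane 1 = 6.
Among the 7 still-open variables, 4 fits only lane 2 (and all 7 values in {1, 2, 3, 4, 5, 7, 8} must be used), so lane 2 = 4.
lane 5 and lane 7 between them cover only {3, 8} — a naked pair. Remove those values from lane 3, lane 4, lane 6.
lane 3 has just one choice, so lane 3 = 5. Eliminate 5 elsewhere: lane 4.
lane 6 must be 2 (only option left). Remove 2 from lane 8.
Determined: lane 1=6, lane 2=4, lane 3=5, lane 6=2. The other lanes each still have more than one consistent value. That makes 4.

4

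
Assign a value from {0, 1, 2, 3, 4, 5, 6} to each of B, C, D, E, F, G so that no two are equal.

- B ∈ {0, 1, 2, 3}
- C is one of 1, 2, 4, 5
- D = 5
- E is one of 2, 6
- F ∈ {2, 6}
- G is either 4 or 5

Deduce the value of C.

1

D has just one choice, so D = 5. So C, G can't be 5.
G has just one choice, so G = 4. Remove 4 from C.
The 2 variables E and F are confined to {2, 6}, which locks those values in; drop them from B, C.
So C = 1.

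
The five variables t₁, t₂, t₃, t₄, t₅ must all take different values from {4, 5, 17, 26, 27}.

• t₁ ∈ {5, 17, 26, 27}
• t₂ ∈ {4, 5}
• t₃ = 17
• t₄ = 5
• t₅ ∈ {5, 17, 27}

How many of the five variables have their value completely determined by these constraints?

5

t₃'s domain is down to {17}, so t₃ = 17. Eliminate 17 elsewhere: t₁, t₅.
That leaves t₄ = 5. Strike 5 from t₁, t₂, t₅.
t₅ has just one choice, so t₅ = 27. Strike 27 from t₁.
t₁ must be 26 (only option left).
t₂ must be 4 (only option left).
Every variable is fixed: t₁=26, t₂=4, t₃=17, t₄=5, t₅=27. That makes 5.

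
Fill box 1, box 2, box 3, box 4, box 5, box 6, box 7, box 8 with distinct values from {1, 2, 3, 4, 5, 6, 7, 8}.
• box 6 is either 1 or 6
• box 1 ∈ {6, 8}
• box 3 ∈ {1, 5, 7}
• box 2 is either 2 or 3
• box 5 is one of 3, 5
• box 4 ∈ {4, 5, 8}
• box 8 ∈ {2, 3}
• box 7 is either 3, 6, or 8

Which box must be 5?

box 5

The 8 variables draw from only 8 values {1, 2, 3, 4, 5, 6, 7, 8}, so each is used; only box 4 can be 4, hence box 4 = 4.
The 7 still-open variables draw from only 7 values {1, 2, 3, 5, 6, 7, 8}, so each is used; only box 3 can be 7, hence box 3 = 7.
Among the 6 still-open variables, 1 fits only box 6 (and all 6 values in {1, 2, 3, 5, 6, 8} must be used), so box 6 = 1.
The 5 still-open variables together cover exactly {2, 3, 5, 6, 8} — 5 values for 5 variables — and 5 appears only in box 5's list, so box 5 = 5.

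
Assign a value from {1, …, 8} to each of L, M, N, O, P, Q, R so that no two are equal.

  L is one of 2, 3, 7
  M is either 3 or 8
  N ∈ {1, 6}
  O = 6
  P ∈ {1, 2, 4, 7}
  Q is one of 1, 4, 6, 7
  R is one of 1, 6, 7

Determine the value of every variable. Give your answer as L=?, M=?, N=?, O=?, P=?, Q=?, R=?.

O's domain is down to {6}, so O = 6. So N, Q, R can't be 6.
N has just one choice, so N = 1. Strike 1 from P, Q, R.
R's domain is down to {7}, so R = 7. Remove 7 from L, P, Q.
Q must be 4 (only option left). So P can't be 4.
P must be 2 (only option left). So L can't be 2.
L's domain is down to {3}, so L = 3. Eliminate 3 elsewhere: M.
M must be 8 (only option left).

L=3, M=8, N=1, O=6, P=2, Q=4, R=7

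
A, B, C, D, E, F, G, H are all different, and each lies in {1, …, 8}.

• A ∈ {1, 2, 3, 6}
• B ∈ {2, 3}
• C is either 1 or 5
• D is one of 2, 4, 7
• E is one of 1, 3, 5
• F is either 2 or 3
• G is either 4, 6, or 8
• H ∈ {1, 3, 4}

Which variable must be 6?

The 8 variables together cover exactly {1, 2, 3, 4, 5, 6, 7, 8} — 8 values for 8 variables — and 7 appears only in D's list, so D = 7.
The 7 still-open variables draw from only 7 values {1, 2, 3, 4, 5, 6, 8}, so each is used; only G can be 8, hence G = 8.
Among the 6 still-open variables, 4 fits only H (and all 6 values in {1, 2, 3, 4, 5, 6} must be used), so H = 4.
The 5 still-open variables draw from only 5 values {1, 2, 3, 5, 6}, so each is used; only A can be 6, hence A = 6.

A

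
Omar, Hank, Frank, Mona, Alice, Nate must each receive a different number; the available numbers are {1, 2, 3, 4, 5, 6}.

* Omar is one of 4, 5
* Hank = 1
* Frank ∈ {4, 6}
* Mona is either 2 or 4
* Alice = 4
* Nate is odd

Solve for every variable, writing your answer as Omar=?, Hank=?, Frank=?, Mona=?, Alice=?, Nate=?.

Hank has just one choice, so Hank = 1. Remove 1 from Nate.
Alice has just one choice, so Alice = 4. Eliminate 4 elsewhere: Omar, Frank, Mona.
Omar must be 5 (only option left). Strike 5 from Nate.
Frank must be 6 (only option left).
Mona has just one choice, so Mona = 2.
Nate has just one choice, so Nate = 3.

Omar=5, Hank=1, Frank=6, Mona=2, Alice=4, Nate=3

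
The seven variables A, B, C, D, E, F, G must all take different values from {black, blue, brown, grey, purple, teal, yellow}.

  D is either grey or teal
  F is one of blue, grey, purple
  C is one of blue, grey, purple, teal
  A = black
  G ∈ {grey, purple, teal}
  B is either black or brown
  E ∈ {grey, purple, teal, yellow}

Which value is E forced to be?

yellow

A must be black (only option left). Strike black from B.
That leaves B = brown.
Among the 5 still-open variables, yellow fits only E (and all 5 values in {blue, grey, purple, teal, yellow} must be used), so E = yellow.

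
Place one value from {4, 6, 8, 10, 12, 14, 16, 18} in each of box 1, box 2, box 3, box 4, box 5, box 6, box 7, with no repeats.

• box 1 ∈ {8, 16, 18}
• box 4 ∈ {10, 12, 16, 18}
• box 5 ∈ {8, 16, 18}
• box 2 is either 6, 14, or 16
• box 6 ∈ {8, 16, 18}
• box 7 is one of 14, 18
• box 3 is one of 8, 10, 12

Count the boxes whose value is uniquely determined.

The 7 variables together cover exactly {6, 8, 10, 12, 14, 16, 18} — 7 values for 7 variables — and 6 appears only in box 2's list, so box 2 = 6.
The 6 still-open variables draw from only 6 values {8, 10, 12, 14, 16, 18}, so each is used; only box 7 can be 14, hence box 7 = 14.
The 3 variables box 1, box 5, box 6 are confined to {8, 16, 18}, which locks those values in; drop them from box 3, box 4.
Determined: box 2=6, box 7=14. The other boxes each still have more than one consistent value. That makes 2.

2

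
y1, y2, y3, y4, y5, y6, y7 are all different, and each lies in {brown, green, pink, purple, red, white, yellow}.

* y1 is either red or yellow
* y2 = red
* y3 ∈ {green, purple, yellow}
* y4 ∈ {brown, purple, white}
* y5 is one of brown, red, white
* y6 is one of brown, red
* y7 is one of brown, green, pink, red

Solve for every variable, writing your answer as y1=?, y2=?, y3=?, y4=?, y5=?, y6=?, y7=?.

y2 has just one choice, so y2 = red. Strike red from y1, y5, y6, y7.
y6 has just one choice, so y6 = brown. So y4, y5, y7 can't be brown.
y1 has just one choice, so y1 = yellow. Eliminate yellow elsewhere: y3.
y5 has just one choice, so y5 = white. So y4 can't be white.
That leaves y4 = purple. Strike purple from y3.
y3 must be green (only option left). Eliminate green elsewhere: y7.
y7 must be pink (only option left).

y1=yellow, y2=red, y3=green, y4=purple, y5=white, y6=brown, y7=pink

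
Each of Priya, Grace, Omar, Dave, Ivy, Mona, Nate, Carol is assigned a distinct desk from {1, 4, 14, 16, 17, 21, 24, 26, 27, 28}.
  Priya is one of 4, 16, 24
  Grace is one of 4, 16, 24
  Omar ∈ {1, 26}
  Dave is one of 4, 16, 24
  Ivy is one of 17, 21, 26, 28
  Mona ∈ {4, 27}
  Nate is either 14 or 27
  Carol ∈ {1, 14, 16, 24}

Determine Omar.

Priya, Grace, Dave between them cover only {4, 16, 24} — a naked triple. Remove those values from Mona, Carol.
Mona has just one choice, so Mona = 27. So Nate can't be 27.
Nate must be 14 (only option left). Eliminate 14 elsewhere: Carol.
Carol's domain is down to {1}, so Carol = 1. So Omar can't be 1.
So Omar = 26.

26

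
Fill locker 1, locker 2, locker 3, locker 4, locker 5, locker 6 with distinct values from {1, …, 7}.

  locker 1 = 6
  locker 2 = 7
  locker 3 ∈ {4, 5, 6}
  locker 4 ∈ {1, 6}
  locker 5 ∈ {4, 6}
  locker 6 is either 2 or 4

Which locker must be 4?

locker 1's domain is down to {6}, so locker 1 = 6. So locker 3, locker 4, locker 5 can't be 6.

locker 5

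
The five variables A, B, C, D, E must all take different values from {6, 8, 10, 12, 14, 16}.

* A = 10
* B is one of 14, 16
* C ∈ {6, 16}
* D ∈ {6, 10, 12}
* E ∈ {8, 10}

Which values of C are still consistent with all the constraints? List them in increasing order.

A has just one choice, so A = 10. Strike 10 from D, E.
E's domain is down to {8}, so E = 8.
No further eliminations apply; C can still be any of 6, 16.

6, 16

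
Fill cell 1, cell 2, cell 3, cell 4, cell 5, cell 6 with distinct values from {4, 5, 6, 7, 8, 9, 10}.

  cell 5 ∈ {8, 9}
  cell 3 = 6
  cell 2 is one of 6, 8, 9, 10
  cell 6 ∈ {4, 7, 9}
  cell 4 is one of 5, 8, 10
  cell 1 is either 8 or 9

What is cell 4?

cell 3 has just one choice, so cell 3 = 6. So cell 2 can't be 6.
The 2 variables cell 1 and cell 5 are confined to {8, 9}, which locks those values in; drop them from cell 2, cell 4, cell 6.
cell 2's domain is down to {10}, so cell 2 = 10. Strike 10 from cell 4.
So cell 4 = 5.

5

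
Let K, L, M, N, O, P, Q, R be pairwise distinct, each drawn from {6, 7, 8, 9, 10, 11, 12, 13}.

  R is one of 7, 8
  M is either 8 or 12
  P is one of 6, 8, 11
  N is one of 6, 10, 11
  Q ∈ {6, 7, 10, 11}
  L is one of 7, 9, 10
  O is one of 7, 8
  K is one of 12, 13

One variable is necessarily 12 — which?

The 8 variables draw from only 8 values {6, 7, 8, 9, 10, 11, 12, 13}, so each is used; only L can be 9, hence L = 9.
Among the 7 still-open variables, 13 fits only K (and all 7 values in {6, 7, 8, 10, 11, 12, 13} must be used), so K = 13.
The 6 still-open variables together cover exactly {6, 7, 8, 10, 11, 12} — 6 values for 6 variables — and 12 appears only in M's list, so M = 12.

M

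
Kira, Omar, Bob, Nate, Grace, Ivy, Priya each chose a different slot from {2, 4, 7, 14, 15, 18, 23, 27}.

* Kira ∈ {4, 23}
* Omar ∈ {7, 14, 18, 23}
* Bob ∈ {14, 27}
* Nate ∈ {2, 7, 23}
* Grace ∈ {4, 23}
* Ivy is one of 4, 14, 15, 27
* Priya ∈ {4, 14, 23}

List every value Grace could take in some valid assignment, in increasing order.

Kira and Grace between them cover only {4, 23} — a naked pair. Remove those values from Omar, Nate, Ivy, Priya.
Priya must be 14 (only option left). Eliminate 14 elsewhere: Omar, Bob, Ivy.
That leaves Bob = 27. So Ivy can't be 27.
Ivy has just one choice, so Ivy = 15.
No further eliminations apply; Grace can still be any of 4, 23.

4, 23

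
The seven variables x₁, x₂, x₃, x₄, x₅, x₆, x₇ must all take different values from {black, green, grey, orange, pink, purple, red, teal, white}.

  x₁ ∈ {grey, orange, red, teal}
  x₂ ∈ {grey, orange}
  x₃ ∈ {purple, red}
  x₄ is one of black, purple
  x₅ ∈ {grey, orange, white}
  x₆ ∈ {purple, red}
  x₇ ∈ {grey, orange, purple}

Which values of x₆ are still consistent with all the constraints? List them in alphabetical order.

Among the 7 variables, black fits only x₄ (and all 7 values in {black, grey, orange, purple, red, teal, white} must be used), so x₄ = black.
Among the 6 still-open variables, teal fits only x₁ (and all 6 values in {grey, orange, purple, red, teal, white} must be used), so x₁ = teal.
The 5 still-open variables together cover exactly {grey, orange, purple, red, white} — 5 values for 5 variables — and white appears only in x₅'s list, so x₅ = white.
x₃ and x₆ between them cover only {purple, red} — a naked pair. Remove those values from x₇.
No further eliminations apply; x₆ can still be any of purple, red.

purple, red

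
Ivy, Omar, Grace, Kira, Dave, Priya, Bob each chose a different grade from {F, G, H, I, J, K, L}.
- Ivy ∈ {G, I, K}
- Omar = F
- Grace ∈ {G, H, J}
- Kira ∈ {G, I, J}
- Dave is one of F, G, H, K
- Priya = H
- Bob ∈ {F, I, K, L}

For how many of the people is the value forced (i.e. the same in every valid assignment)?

Omar must be F (only option left). Eliminate F elsewhere: Dave, Bob.
Priya's domain is down to {H}, so Priya = H. So Grace, Dave can't be H.
The 5 still-open variables draw from only 5 values {G, I, J, K, L}, so each is used; only Bob can be L, hence Bob = L.
Determined: Omar=F, Priya=H, Bob=L. The other people each still have more than one consistent value. That makes 3.

3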